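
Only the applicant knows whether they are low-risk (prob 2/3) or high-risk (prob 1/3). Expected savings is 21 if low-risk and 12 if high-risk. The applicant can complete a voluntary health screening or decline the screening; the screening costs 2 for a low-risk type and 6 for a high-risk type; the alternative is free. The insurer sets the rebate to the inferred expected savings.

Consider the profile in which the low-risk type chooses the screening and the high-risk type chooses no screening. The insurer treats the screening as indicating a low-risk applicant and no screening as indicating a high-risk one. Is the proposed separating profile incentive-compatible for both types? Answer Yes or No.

Under these beliefs, the screening earns rebate 21 and no screening earns rebate 12.
low-risk: the screening nets 21 − 2 = 19; no screening nets 12. low-risk prefers the screening.
high-risk: the screening nets 21 − 6 = 15; no screening nets 12. high-risk would deviate to the screening.
high-risk has a profitable deviation, so the profile is not an equilibrium.

No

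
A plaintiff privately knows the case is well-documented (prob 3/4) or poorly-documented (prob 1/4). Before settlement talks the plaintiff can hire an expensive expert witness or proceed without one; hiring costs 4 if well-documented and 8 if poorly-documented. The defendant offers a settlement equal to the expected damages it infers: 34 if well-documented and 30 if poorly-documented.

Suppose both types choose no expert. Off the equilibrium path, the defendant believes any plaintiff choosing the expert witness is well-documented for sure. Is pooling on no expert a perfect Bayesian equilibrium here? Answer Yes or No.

Yes

On path, the defendant holds the prior and pays 3/4·34 + 1/4·30 = 33. Off path (the expert witness), believing well-documented, it pays 34.
well-documented: no expert nets 33; the expert witness nets 34 − 4 = 30. well-documented stays.
poorly-documented: no expert nets 33; the expert witness nets 34 − 8 = 26. poorly-documented stays.
No type deviates, so pooling is sustained.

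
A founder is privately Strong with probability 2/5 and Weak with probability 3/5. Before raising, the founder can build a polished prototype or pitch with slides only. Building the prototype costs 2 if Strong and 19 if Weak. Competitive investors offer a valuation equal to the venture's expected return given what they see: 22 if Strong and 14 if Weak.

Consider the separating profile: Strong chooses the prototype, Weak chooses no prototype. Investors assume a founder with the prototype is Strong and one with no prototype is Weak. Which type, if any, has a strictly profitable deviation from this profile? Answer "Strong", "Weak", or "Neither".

Neither

The prototype pays 22; no prototype pays 14.
Strong: assigned the prototype, nets 22 − 2 = 20; deviating to no prototype nets 14.
Weak: assigned no prototype, nets 14; deviating to the prototype nets 22 − 19 = 3.
Both types strictly prefer their assigned action; no profitable deviation.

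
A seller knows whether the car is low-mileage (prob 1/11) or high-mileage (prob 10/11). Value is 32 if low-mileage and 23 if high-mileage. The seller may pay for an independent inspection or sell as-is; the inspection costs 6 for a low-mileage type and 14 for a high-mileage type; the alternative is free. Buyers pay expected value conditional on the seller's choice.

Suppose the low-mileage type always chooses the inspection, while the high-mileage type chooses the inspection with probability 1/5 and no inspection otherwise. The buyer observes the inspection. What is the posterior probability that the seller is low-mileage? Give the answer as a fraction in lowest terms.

1/3

P(the inspection) = (1/11)·1 + (10/11)·(1/5) = 3/11.
By Bayes' rule, P(low-mileage | the inspection) = (1/11) / (3/11) = 1/3.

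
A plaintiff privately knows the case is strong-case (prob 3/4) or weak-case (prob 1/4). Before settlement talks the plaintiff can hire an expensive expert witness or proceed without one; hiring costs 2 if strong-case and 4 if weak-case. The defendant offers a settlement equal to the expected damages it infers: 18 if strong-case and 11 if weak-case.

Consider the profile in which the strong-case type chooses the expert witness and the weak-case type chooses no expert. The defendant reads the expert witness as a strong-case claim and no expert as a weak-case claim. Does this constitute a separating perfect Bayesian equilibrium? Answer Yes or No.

Under these beliefs, the expert witness earns settlement 18 and no expert earns settlement 11.
strong-case: the expert witness nets 18 − 2 = 16; no expert nets 11. strong-case prefers the expert witness.
weak-case: the expert witness nets 18 − 4 = 14; no expert nets 11. weak-case would deviate to the expert witness.
weak-case has a profitable deviation, so the profile is not an equilibrium.

No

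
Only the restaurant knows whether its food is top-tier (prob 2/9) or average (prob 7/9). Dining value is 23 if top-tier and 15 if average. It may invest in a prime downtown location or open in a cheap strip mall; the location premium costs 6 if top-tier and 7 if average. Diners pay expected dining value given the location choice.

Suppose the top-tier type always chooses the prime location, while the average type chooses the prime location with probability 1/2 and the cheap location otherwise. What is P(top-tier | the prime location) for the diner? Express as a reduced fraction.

4/11

P(the prime location) = (2/9)·1 + (7/9)·(1/2) = 11/18.
By Bayes' rule, P(top-tier | the prime location) = (2/9) / (11/18) = 4/11.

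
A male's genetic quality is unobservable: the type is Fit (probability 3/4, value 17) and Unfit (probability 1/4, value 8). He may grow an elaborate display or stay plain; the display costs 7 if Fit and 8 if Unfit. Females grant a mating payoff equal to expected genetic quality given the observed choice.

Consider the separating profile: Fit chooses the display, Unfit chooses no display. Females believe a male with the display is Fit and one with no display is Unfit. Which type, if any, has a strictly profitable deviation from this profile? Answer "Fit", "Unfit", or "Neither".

Unfit

The display pays 17; no display pays 8.
Fit: assigned the display, nets 17 − 7 = 10; deviating to no display nets 8.
Unfit: assigned no display, nets 8; deviating to the display nets 17 − 8 = 9.
The Unfit type gains 1 by deviating.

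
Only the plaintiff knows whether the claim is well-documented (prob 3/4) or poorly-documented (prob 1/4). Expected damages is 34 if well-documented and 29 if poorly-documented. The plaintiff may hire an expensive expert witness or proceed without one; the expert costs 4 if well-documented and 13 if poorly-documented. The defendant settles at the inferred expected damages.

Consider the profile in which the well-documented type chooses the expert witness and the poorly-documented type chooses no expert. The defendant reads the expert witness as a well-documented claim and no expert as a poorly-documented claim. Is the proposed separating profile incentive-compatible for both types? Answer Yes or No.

Under these beliefs, the expert witness earns settlement 34 and no expert earns settlement 29.
well-documented: the expert witness nets 34 − 4 = 30; no expert nets 29. well-documented prefers the expert witness.
poorly-documented: the expert witness nets 34 − 13 = 21; no expert nets 29. poorly-documented prefers no expert.
Neither type deviates, so the separating profile is an equilibrium.

Yes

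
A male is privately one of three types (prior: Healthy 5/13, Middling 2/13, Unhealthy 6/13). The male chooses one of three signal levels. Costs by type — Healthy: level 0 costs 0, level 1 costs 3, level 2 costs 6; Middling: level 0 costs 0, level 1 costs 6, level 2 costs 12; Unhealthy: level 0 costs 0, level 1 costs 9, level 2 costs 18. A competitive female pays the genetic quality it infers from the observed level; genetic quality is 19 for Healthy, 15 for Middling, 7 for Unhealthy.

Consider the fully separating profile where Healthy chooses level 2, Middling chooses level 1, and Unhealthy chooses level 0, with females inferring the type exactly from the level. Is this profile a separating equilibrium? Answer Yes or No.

Separating mating payoffs: level 2 → 19, level 1 → 15, level 0 → 7.
Healthy (assigned level 2): level 0: 7 − 0 = 7; level 1: 15 − 3 = 12; level 2: 19 − 6 = 13. Healthy stays.
Middling (assigned level 1): level 0: 7 − 0 = 7; level 1: 15 − 6 = 9; level 2: 19 − 12 = 7. Middling stays.
Unhealthy (assigned level 0): level 0: 7 − 0 = 7; level 1: 15 − 9 = 6; level 2: 19 − 18 = 1. Unhealthy stays.
Every type prefers its assigned level; separation holds.

Yes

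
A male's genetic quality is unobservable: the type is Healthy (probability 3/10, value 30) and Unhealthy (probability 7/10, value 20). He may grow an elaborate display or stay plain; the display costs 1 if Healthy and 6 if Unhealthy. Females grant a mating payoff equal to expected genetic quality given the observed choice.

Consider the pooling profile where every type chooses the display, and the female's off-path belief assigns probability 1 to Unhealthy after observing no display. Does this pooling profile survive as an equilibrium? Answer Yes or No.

No

On path, the female holds the prior and pays 3/10·30 + 7/10·20 = 23. Off path (no display), believing Unhealthy, it pays 20.
Healthy: the display nets 23 − 1 = 22; no display nets 20. Healthy stays.
Unhealthy: the display nets 23 − 6 = 17; no display nets 20. Unhealthy would deviate.
A type deviates, so pooling fails.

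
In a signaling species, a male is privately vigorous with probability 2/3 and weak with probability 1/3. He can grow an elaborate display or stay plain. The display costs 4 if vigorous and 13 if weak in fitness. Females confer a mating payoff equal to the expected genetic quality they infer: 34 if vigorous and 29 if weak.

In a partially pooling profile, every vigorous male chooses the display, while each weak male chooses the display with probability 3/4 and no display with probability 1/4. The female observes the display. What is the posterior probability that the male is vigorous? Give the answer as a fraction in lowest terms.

P(the display) = (2/3)·1 + (1/3)·(3/4) = 11/12.
By Bayes' rule, P(vigorous | the display) = (2/3) / (11/12) = 8/11.

8/11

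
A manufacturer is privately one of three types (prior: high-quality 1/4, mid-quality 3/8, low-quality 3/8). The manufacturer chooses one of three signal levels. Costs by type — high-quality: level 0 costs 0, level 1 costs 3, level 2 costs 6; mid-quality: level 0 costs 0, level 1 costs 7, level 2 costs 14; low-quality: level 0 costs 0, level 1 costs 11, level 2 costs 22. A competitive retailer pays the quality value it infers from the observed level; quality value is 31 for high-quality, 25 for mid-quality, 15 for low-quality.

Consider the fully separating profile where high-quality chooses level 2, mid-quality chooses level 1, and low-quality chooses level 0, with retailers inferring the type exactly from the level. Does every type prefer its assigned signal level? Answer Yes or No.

Yes

Separating prices: level 2 → 31, level 1 → 25, level 0 → 15.
high-quality (assigned level 2): level 0: 15 − 0 = 15; level 1: 25 − 3 = 22; level 2: 31 − 6 = 25. high-quality stays.
mid-quality (assigned level 1): level 0: 15 − 0 = 15; level 1: 25 − 7 = 18; level 2: 31 − 14 = 17. mid-quality stays.
low-quality (assigned level 0): level 0: 15 − 0 = 15; level 1: 25 − 11 = 14; level 2: 31 − 22 = 9. low-quality stays.
Every type prefers its assigned level; separation holds.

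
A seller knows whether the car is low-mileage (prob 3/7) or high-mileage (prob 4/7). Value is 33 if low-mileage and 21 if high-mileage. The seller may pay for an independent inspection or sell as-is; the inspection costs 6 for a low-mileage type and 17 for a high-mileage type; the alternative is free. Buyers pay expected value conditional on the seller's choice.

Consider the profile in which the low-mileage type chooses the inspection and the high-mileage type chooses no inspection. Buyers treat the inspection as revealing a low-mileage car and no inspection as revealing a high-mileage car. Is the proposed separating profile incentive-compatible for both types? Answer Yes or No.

Under these beliefs, the inspection earns price 33 and no inspection earns price 21.
low-mileage: the inspection nets 33 − 6 = 27; no inspection nets 21. low-mileage prefers the inspection.
high-mileage: the inspection nets 33 − 17 = 16; no inspection nets 21. high-mileage prefers no inspection.
Neither type deviates, so the separating profile is an equilibrium.

Yes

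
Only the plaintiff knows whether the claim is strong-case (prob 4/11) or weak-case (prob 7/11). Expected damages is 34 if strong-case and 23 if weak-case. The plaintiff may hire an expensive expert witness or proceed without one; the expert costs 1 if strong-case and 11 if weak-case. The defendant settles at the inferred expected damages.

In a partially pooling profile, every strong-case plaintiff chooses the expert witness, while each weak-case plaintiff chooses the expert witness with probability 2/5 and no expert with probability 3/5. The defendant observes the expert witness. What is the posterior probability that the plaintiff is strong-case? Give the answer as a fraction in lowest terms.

P(the expert witness) = (4/11)·1 + (7/11)·(2/5) = 34/55.
By Bayes' rule, P(strong-case | the expert witness) = (4/11) / (34/55) = 10/17.

10/17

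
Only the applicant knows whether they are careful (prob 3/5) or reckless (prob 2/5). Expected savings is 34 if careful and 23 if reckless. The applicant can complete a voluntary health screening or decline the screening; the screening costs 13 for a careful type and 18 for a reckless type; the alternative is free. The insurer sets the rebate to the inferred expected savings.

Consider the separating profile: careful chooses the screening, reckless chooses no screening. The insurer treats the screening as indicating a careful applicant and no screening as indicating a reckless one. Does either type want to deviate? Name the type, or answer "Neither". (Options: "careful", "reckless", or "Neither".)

The screening pays 34; no screening pays 23.
careful: assigned the screening, nets 34 − 13 = 21; deviating to no screening nets 23.
reckless: assigned no screening, nets 23; deviating to the screening nets 34 − 18 = 16.
The careful type gains 2 by deviating.

careful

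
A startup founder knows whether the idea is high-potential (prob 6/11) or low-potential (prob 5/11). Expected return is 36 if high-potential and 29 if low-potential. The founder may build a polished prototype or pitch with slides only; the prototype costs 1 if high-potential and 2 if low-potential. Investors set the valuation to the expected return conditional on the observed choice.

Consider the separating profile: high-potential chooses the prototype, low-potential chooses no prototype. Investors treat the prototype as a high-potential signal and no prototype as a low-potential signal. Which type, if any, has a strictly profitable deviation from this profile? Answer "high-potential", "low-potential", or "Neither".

low-potential

The prototype pays 36; no prototype pays 29.
high-potential: assigned the prototype, nets 36 − 1 = 35; deviating to no prototype nets 29.
low-potential: assigned no prototype, nets 29; deviating to the prototype nets 36 − 2 = 34.
The low-potential type gains 5 by deviating.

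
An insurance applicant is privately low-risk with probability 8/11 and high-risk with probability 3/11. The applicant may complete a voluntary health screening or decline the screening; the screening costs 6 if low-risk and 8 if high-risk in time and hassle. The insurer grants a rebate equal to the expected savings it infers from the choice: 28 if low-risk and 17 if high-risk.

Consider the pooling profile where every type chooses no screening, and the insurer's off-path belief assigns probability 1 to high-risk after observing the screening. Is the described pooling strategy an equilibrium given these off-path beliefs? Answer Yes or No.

On path, the insurer holds the prior and pays 8/11·28 + 3/11·17 = 25. Off path (the screening), believing high-risk, it pays 17.
low-risk: no screening nets 25; the screening nets 17 − 6 = 11. low-risk stays.
high-risk: no screening nets 25; the screening nets 17 − 8 = 9. high-risk stays.
No type deviates, so pooling is sustained.

Yes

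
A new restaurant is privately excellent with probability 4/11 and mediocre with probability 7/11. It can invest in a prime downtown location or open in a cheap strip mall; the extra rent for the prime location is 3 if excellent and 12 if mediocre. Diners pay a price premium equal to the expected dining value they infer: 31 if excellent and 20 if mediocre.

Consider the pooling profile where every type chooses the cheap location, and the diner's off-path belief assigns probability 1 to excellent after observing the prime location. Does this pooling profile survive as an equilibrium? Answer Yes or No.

No

On path, the diner holds the prior and pays 4/11·31 + 7/11·20 = 24. Off path (the prime location), believing excellent, it pays 31.
excellent: the cheap location nets 24; the prime location nets 31 − 3 = 28. excellent would deviate.
mediocre: the cheap location nets 24; the prime location nets 31 − 12 = 19. mediocre stays.
A type deviates, so pooling fails.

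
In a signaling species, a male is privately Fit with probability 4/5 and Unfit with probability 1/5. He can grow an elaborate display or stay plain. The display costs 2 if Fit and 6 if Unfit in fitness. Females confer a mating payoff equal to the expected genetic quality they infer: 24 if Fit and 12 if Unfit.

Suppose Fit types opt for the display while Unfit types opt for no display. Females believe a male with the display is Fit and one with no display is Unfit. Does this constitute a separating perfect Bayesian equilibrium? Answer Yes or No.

Under these beliefs, the display earns mating payoff 24 and no display earns mating payoff 12.
Fit: the display nets 24 − 2 = 22; no display nets 12. Fit prefers the display.
Unfit: the display nets 24 − 6 = 18; no display nets 12. Unfit would deviate to the display.
Unfit has a profitable deviation, so the profile is not an equilibrium.

No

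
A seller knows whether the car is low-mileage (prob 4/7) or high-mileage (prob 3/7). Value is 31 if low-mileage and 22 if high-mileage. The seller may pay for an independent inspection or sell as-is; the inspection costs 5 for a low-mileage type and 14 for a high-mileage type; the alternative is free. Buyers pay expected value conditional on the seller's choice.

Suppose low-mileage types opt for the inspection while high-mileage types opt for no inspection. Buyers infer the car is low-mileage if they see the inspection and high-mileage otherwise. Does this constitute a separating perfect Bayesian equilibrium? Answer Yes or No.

Yes

Under these beliefs, the inspection earns price 31 and no inspection earns price 22.
low-mileage: the inspection nets 31 − 5 = 26; no inspection nets 22. low-mileage prefers the inspection.
high-mileage: the inspection nets 31 − 14 = 17; no inspection nets 22. high-mileage prefers no inspection.
Neither type deviates, so the separating profile is an equilibrium.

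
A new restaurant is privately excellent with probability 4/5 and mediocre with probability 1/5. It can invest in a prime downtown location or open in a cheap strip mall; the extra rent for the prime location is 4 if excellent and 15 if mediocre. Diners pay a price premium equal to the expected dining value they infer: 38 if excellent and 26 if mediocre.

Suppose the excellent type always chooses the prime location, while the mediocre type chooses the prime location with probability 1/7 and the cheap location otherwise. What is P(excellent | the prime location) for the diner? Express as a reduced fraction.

P(the prime location) = (4/5)·1 + (1/5)·(1/7) = 29/35.
By Bayes' rule, P(excellent | the prime location) = (4/5) / (29/35) = 28/29.

28/29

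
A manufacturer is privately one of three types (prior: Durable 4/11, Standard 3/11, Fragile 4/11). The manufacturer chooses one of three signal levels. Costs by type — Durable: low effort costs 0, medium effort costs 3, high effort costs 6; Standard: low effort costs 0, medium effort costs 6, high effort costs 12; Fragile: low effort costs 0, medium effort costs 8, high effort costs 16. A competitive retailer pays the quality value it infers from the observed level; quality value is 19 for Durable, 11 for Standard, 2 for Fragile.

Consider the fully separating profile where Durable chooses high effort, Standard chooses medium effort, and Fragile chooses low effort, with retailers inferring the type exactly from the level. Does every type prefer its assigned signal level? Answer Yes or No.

Separating prices: high effort → 19, medium effort → 11, low effort → 2.
Durable (assigned high effort): low effort: 2 − 0 = 2; medium effort: 11 − 3 = 8; high effort: 19 − 6 = 13. Durable stays.
Standard (assigned medium effort): low effort: 2 − 0 = 2; medium effort: 11 − 6 = 5; high effort: 19 − 12 = 7. Standard prefers high effort.
Fragile (assigned low effort): low effort: 2 − 0 = 2; medium effort: 11 − 8 = 3; high effort: 19 − 16 = 3. Fragile prefers medium effort.
At least one type deviates; the separating profile fails.

No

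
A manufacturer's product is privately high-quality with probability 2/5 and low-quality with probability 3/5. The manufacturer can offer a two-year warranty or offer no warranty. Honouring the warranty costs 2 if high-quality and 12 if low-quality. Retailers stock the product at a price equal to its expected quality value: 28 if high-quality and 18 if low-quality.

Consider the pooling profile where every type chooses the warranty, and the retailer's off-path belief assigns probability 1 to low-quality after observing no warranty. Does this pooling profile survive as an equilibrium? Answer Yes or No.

No

On path, the retailer holds the prior and pays 2/5·28 + 3/5·18 = 22. Off path (no warranty), believing low-quality, it pays 18.
high-quality: the warranty nets 22 − 2 = 20; no warranty nets 18. high-quality stays.
low-quality: the warranty nets 22 − 12 = 10; no warranty nets 18. low-quality would deviate.
A type deviates, so pooling fails.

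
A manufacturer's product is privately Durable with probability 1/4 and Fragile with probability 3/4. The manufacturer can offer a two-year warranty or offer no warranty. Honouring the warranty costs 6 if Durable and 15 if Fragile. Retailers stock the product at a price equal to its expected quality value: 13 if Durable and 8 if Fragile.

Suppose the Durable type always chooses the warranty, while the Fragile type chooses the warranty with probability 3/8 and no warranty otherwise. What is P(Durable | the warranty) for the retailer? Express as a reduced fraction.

P(the warranty) = (1/4)·1 + (3/4)·(3/8) = 17/32.
By Bayes' rule, P(Durable | the warranty) = (1/4) / (17/32) = 8/17.

8/17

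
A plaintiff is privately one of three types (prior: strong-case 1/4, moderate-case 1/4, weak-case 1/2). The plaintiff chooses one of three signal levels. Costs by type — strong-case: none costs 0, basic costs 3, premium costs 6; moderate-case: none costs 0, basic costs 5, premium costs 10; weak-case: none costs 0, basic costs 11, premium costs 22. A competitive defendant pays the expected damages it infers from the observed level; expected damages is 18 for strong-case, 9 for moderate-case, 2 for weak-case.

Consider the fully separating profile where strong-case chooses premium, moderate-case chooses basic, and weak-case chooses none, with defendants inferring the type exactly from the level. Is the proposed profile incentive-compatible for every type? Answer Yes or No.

No

Separating settlements: premium → 18, basic → 9, none → 2.
strong-case (assigned premium): none: 2 − 0 = 2; basic: 9 − 3 = 6; premium: 18 − 6 = 12. strong-case stays.
moderate-case (assigned basic): none: 2 − 0 = 2; basic: 9 − 5 = 4; premium: 18 − 10 = 8. moderate-case prefers premium.
weak-case (assigned none): none: 2 − 0 = 2; basic: 9 − 11 = -2; premium: 18 − 22 = -4. weak-case stays.
At least one type deviates; the separating profile fails.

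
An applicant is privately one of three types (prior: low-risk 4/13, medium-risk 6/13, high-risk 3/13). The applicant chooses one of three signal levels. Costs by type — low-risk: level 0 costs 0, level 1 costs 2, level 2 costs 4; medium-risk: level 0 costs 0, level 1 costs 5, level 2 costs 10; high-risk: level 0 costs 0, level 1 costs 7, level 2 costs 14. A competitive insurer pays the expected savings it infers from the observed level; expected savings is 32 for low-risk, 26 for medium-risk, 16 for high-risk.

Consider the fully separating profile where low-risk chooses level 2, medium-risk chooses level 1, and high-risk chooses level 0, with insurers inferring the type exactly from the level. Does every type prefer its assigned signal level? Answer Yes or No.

Separating rebates: level 2 → 32, level 1 → 26, level 0 → 16.
low-risk (assigned level 2): level 0: 16 − 0 = 16; level 1: 26 − 2 = 24; level 2: 32 − 4 = 28. low-risk stays.
medium-risk (assigned level 1): level 0: 16 − 0 = 16; level 1: 26 − 5 = 21; level 2: 32 − 10 = 22. medium-risk prefers level 2.
high-risk (assigned level 0): level 0: 16 − 0 = 16; level 1: 26 − 7 = 19; level 2: 32 − 14 = 18. high-risk prefers level 1.
At least one type deviates; the separating profile fails.

No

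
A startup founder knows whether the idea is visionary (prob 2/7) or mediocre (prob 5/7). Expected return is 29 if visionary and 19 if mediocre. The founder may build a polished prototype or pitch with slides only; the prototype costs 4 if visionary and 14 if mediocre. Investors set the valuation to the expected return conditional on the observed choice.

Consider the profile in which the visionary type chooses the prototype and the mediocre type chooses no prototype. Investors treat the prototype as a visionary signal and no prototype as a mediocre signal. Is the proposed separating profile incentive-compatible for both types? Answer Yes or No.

Under these beliefs, the prototype earns valuation 29 and no prototype earns valuation 19.
visionary: the prototype nets 29 − 4 = 25; no prototype nets 19. visionary prefers the prototype.
mediocre: the prototype nets 29 − 14 = 15; no prototype nets 19. mediocre prefers no prototype.
Neither type deviates, so the separating profile is an equilibrium.

Yes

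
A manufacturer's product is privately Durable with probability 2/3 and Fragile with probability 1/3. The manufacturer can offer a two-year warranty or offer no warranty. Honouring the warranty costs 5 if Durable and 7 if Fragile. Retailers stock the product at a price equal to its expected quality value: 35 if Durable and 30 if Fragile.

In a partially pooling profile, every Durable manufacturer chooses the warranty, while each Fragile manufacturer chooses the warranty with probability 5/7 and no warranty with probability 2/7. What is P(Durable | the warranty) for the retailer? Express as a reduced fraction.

P(the warranty) = (2/3)·1 + (1/3)·(5/7) = 19/21.
By Bayes' rule, P(Durable | the warranty) = (2/3) / (19/21) = 14/19.

14/19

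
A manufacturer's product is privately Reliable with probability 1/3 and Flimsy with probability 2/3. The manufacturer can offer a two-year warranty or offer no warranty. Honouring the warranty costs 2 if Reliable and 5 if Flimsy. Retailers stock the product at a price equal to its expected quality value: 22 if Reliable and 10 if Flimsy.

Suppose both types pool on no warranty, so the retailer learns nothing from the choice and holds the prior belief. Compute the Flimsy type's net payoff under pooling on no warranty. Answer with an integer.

Pooled price = 1/3·22 + 2/3·10 = 14.
Flimsy pays no cost for no warranty, so net payoff = 14.

14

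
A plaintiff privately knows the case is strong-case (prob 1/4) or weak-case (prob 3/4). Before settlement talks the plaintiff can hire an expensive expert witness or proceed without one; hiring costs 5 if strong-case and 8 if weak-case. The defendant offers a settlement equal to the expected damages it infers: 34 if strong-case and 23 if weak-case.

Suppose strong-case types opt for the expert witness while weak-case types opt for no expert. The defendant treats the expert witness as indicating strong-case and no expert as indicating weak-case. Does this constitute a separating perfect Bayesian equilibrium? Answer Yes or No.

Under these beliefs, the expert witness earns settlement 34 and no expert earns settlement 23.
strong-case: the expert witness nets 34 − 5 = 29; no expert nets 23. strong-case prefers the expert witness.
weak-case: the expert witness nets 34 − 8 = 26; no expert nets 23. weak-case would deviate to the expert witness.
weak-case has a profitable deviation, so the profile is not an equilibrium.

No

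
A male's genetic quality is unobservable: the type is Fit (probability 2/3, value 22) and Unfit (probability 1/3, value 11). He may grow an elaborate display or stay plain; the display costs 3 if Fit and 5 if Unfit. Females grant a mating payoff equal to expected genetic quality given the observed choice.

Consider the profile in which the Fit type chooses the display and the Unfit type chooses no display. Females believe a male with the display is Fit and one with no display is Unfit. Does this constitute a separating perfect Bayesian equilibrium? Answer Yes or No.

Under these beliefs, the display earns mating payoff 22 and no display earns mating payoff 11.
Fit: the display nets 22 − 3 = 19; no display nets 11. Fit prefers the display.
Unfit: the display nets 22 − 5 = 17; no display nets 11. Unfit would deviate to the display.
Unfit has a profitable deviation, so the profile is not an equilibrium.

No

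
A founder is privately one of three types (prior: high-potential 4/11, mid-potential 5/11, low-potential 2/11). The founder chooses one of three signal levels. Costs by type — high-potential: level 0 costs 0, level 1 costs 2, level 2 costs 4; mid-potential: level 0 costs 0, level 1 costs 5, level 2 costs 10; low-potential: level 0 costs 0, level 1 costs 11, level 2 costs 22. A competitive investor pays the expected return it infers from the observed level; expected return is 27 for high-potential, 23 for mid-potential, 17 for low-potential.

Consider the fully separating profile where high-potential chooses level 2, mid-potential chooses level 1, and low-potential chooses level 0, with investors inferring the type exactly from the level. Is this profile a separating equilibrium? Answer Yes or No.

Separating valuations: level 2 → 27, level 1 → 23, level 0 → 17.
high-potential (assigned level 2): level 0: 17 − 0 = 17; level 1: 23 − 2 = 21; level 2: 27 − 4 = 23. high-potential stays.
mid-potential (assigned level 1): level 0: 17 − 0 = 17; level 1: 23 − 5 = 18; level 2: 27 − 10 = 17. mid-potential stays.
low-potential (assigned level 0): level 0: 17 − 0 = 17; level 1: 23 − 11 = 12; level 2: 27 − 22 = 5. low-potential stays.
Every type prefers its assigned level; separation holds.

Yes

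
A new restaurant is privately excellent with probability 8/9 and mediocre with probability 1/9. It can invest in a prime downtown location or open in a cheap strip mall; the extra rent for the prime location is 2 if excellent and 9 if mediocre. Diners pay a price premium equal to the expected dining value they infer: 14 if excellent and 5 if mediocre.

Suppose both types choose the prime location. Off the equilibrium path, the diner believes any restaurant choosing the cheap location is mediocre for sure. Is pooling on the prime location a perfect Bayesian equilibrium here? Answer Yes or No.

On path, the diner holds the prior and pays 8/9·14 + 1/9·5 = 13. Off path (the cheap location), believing mediocre, it pays 5.
excellent: the prime location nets 13 − 2 = 11; the cheap location nets 5. excellent stays.
mediocre: the prime location nets 13 − 9 = 4; the cheap location nets 5. mediocre would deviate.
A type deviates, so pooling fails.

No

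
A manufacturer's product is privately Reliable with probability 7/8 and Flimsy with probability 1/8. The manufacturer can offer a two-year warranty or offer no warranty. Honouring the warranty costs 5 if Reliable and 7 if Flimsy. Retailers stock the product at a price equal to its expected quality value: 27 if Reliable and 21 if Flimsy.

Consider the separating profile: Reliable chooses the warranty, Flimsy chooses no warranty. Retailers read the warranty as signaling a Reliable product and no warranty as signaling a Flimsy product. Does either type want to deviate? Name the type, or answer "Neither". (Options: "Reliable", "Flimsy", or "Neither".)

Neither

The warranty pays 27; no warranty pays 21.
Reliable: assigned the warranty, nets 27 − 5 = 22; deviating to no warranty nets 21.
Flimsy: assigned no warranty, nets 21; deviating to the warranty nets 27 − 7 = 20.
Both types strictly prefer their assigned action; no profitable deviation.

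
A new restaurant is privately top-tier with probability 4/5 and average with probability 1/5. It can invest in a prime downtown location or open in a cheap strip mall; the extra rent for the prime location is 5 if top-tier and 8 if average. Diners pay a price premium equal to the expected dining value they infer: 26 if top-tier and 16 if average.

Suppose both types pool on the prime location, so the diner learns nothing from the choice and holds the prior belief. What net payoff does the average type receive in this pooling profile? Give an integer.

Pooled price premium = 4/5·26 + 1/5·16 = 24.
average pays cost 8 for the prime location, so net payoff = 24 − 8 = 16.

16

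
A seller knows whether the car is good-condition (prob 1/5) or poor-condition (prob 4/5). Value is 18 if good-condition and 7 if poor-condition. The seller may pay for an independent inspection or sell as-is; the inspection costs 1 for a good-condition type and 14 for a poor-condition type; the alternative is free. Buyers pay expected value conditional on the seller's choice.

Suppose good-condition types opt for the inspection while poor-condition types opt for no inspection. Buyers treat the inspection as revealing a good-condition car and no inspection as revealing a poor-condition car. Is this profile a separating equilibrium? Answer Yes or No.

Under these beliefs, the inspection earns price 18 and no inspection earns price 7.
good-condition: the inspection nets 18 − 1 = 17; no inspection nets 7. good-condition prefers the inspection.
poor-condition: the inspection nets 18 − 14 = 4; no inspection nets 7. poor-condition prefers no inspection.
Neither type deviates, so the separating profile is an equilibrium.

Yes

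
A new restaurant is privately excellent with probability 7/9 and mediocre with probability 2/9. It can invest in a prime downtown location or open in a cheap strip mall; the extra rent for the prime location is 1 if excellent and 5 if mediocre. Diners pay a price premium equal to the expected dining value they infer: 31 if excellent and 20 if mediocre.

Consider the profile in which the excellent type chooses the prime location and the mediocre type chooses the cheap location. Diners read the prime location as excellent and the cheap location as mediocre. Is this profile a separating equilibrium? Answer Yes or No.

No

Under these beliefs, the prime location earns price premium 31 and the cheap location earns price premium 20.
excellent: the prime location nets 31 − 1 = 30; the cheap location nets 20. excellent prefers the prime location.
mediocre: the prime location nets 31 − 5 = 26; the cheap location nets 20. mediocre would deviate to the prime location.
mediocre has a profitable deviation, so the profile is not an equilibrium.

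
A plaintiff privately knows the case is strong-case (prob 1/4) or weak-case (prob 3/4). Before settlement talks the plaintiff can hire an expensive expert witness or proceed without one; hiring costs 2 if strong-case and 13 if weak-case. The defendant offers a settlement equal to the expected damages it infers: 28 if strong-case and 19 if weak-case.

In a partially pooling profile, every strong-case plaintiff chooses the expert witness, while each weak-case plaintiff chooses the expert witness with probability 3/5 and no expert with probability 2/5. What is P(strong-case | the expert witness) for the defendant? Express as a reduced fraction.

5/14

P(the expert witness) = (1/4)·1 + (3/4)·(3/5) = 7/10.
By Bayes' rule, P(strong-case | the expert witness) = (1/4) / (7/10) = 5/14.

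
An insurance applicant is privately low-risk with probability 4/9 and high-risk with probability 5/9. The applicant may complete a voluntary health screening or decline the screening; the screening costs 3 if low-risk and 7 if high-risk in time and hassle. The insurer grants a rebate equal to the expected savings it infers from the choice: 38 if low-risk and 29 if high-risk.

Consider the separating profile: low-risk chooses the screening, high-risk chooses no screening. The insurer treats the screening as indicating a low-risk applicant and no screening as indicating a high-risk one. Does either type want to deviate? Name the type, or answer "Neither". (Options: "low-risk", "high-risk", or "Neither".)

The screening pays 38; no screening pays 29.
low-risk: assigned the screening, nets 38 − 3 = 35; deviating to no screening nets 29.
high-risk: assigned no screening, nets 29; deviating to the screening nets 38 − 7 = 31.
The high-risk type gains 2 by deviating.

high-risk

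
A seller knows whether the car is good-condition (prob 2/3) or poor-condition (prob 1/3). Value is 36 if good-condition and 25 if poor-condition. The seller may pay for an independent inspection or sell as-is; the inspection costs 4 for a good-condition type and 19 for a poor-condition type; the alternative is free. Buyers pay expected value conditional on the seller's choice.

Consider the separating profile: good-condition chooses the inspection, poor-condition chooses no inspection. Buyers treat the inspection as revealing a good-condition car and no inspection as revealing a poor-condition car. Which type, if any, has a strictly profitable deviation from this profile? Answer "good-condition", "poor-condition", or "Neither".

Neither

The inspection pays 36; no inspection pays 25.
good-condition: assigned the inspection, nets 36 − 4 = 32; deviating to no inspection nets 25.
poor-condition: assigned no inspection, nets 25; deviating to the inspection nets 36 − 19 = 17.
Both types strictly prefer their assigned action; no profitable deviation.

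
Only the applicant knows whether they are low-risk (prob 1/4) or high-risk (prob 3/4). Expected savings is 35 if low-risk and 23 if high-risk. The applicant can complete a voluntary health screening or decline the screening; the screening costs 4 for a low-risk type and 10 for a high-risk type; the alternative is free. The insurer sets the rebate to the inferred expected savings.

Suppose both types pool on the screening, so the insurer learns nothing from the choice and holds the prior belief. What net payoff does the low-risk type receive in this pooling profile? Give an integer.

22

Pooled rebate = 1/4·35 + 3/4·23 = 26.
low-risk pays cost 4 for the screening, so net payoff = 26 − 4 = 22.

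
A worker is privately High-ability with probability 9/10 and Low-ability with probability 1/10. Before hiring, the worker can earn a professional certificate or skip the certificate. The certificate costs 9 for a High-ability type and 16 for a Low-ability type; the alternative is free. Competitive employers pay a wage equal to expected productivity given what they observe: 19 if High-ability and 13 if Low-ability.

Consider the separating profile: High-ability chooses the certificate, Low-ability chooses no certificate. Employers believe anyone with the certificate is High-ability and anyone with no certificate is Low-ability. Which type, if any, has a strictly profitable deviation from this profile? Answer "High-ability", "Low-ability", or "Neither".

The certificate pays 19; no certificate pays 13.
High-ability: assigned the certificate, nets 19 − 9 = 10; deviating to no certificate nets 13.
Low-ability: assigned no certificate, nets 13; deviating to the certificate nets 19 − 16 = 3.
The High-ability type gains 3 by deviating.

High-ability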